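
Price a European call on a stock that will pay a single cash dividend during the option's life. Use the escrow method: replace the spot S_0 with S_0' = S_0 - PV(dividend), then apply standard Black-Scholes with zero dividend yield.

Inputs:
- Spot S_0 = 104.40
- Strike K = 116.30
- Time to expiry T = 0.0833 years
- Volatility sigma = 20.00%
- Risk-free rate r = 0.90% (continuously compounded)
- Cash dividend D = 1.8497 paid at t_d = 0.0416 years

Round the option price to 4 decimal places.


Answer: Price = 0.0338

Derivation:
PV(D) = D * exp(-r * t_d) = 1.8497 * 0.99962567 = 1.84900760
S_0' = S_0 - PV(D) = 104.4000 - 1.84900760 = 102.55099240
d1 = (ln(S_0'/K) + (r + sigma^2/2)*T) / (sigma*sqrt(T)) = -2.13772975
d2 = d1 - sigma*sqrt(T) = -2.19545323
exp(-rT) = 0.99925058
N(d1) = 0.01626934; N(d2) = 0.01406555
C = S_0' * N(d1) - K * exp(-rT) * N(d2) = 102.55099240 * 0.01626934 - 116.3000 * 0.99925058 * 0.01406555 = 0.0338


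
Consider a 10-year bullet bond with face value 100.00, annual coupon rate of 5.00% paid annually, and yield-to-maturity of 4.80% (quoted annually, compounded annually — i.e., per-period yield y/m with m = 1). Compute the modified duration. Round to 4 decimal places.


Answer: Modified duration = 7.7525

Derivation:
Coupon per period c = face * coupon_rate / m = 5.000000
Periods per year m = 1; per-period yield y/m = 0.048000
Number of cashflows N = 10
Cashflows (t years, CF_t, discount factor 1/(1+y/m)^(m*t), PV):
  t = 1.0000: CF_t = 5.000000, DF = 0.954198, PV = 4.770992
  t = 2.0000: CF_t = 5.000000, DF = 0.910495, PV = 4.552474
  t = 3.0000: CF_t = 5.000000, DF = 0.868793, PV = 4.343963
  t = 4.0000: CF_t = 5.000000, DF = 0.829001, PV = 4.145003
  t = 5.0000: CF_t = 5.000000, DF = 0.791031, PV = 3.955156
  t = 6.0000: CF_t = 5.000000, DF = 0.754801, PV = 3.774004
  t = 7.0000: CF_t = 5.000000, DF = 0.720230, PV = 3.601148
  t = 8.0000: CF_t = 5.000000, DF = 0.687242, PV = 3.436210
  t = 9.0000: CF_t = 5.000000, DF = 0.655765, PV = 3.278827
  t = 10.0000: CF_t = 105.000000, DF = 0.625730, PV = 65.701680
Price P = sum_t PV_t = 101.559457
First compute Macaulay numerator sum_t t * PV_t:
  t * PV_t at t = 1.0000: 4.770992
  t * PV_t at t = 2.0000: 9.104947
  t * PV_t at t = 3.0000: 13.031890
  t * PV_t at t = 4.0000: 16.580013
  t * PV_t at t = 5.0000: 19.775779
  t * PV_t at t = 6.0000: 22.644022
  t * PV_t at t = 7.0000: 25.208039
  t * PV_t at t = 8.0000: 27.489683
  t * PV_t at t = 9.0000: 29.509440
  t * PV_t at t = 10.0000: 657.016797
Macaulay duration D = 825.131602 / 101.559457 = 8.124616
Modified duration = D / (1 + y/m) = 8.124616 / (1 + 0.048000) = 7.752496


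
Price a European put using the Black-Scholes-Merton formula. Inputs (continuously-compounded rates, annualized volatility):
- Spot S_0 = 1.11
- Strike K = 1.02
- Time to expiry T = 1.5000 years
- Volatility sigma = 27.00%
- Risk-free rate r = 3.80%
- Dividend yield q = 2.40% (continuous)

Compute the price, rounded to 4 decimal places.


d1 = (ln(S/K) + (r - q + 0.5*sigma^2) * T) / (sigma * sqrt(T)) = 0.48455258
d2 = d1 - sigma * sqrt(T) = 0.15387147
exp(-rT) = 0.94459407; exp(-qT) = 0.96464029
P = K * exp(-rT) * N(-d2) - S_0 * exp(-qT) * N(-d1)
N(-d1) = 0.31399688; N(-d2) = 0.43885554
P = 1.0200 * 0.94459407 * 0.43885554 - 1.1100 * 0.96464029 * 0.31399688 = 0.0866

Answer: Price = 0.0866


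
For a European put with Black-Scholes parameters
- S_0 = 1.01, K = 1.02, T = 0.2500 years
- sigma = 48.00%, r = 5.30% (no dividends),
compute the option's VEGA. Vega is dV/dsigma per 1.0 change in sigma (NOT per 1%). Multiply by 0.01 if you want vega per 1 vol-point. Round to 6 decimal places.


d1 = 0.1341570982; d2 = -0.1058429018
phi(d1) = 0.3953682789; exp(-qT) = 1.0000000000; exp(-rT) = 0.9868373948
Vega = S * exp(-qT) * phi(d1) * sqrt(T) = 1.0100 * 1.0000000000 * 0.3953682789 * 0.5000000000 = 0.199661

Answer: Vega = 0.199661


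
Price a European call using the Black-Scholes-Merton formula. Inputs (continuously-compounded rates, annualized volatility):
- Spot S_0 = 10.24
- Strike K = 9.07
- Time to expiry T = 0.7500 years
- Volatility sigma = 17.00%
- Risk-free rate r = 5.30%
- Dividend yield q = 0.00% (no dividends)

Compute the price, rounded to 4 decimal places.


d1 = (ln(S/K) + (r - q + 0.5*sigma^2) * T) / (sigma * sqrt(T)) = 1.16772050
d2 = d1 - sigma * sqrt(T) = 1.02049618
exp(-rT) = 0.96102967; exp(-qT) = 1.00000000
C = S_0 * exp(-qT) * N(d1) - K * exp(-rT) * N(d2)
N(d1) = 0.87854024; N(d2) = 0.84625340
C = 10.2400 * 1.00000000 * 0.87854024 - 9.0700 * 0.96102967 * 0.84625340 = 1.6199

Answer: Price = 1.6199


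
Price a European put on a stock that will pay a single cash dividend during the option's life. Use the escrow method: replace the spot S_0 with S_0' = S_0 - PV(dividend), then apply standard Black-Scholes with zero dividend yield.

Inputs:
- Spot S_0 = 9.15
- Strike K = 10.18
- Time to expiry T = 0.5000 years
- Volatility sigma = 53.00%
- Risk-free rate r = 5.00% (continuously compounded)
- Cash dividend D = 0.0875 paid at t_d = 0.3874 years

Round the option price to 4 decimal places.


Answer: Price = 1.8848

Derivation:
PV(D) = D * exp(-r * t_d) = 0.0875 * 0.98081639 = 0.08582143
S_0' = S_0 - PV(D) = 9.1500 - 0.08582143 = 9.06417857
d1 = (ln(S_0'/K) + (r + sigma^2/2)*T) / (sigma*sqrt(T)) = -0.05568743
d2 = d1 - sigma*sqrt(T) = -0.43045402
exp(-rT) = 0.97530991
N(-d1) = 0.52220459; N(-d2) = 0.66656730
P = K * exp(-rT) * N(-d2) - S_0' * N(-d1) = 10.1800 * 0.97530991 * 0.66656730 - 9.06417857 * 0.52220459 = 1.8848


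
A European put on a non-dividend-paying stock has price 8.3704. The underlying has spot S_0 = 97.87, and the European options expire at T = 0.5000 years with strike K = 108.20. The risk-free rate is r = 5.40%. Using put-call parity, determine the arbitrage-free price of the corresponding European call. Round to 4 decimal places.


Answer: Call price = 0.9227

Derivation:
Put-call parity: C - P = S_0 * exp(-qT) - K * exp(-rT).
S_0 * exp(-qT) = 97.8700 * 1.00000000 = 97.87000000
K * exp(-rT) = 108.2000 * 0.97336124 = 105.31768633
C = P + S*exp(-qT) - K*exp(-rT)
C = 8.3704 + 97.87000000 - 105.31768633 = 0.9227


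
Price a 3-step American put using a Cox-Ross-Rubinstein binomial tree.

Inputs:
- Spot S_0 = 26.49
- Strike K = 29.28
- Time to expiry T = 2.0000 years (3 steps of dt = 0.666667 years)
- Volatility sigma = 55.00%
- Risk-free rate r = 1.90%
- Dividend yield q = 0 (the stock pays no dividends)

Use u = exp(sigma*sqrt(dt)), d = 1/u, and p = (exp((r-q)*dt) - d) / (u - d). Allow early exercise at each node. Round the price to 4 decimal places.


dt = T/N = 0.666667
u = exp(sigma*sqrt(dt)) = 1.566859; d = 1/u = 0.638219
p = (exp((r-q)*dt) - d) / (u - d) = 0.403308
Discount per step: exp(-r*dt) = 0.987413
Stock lattice S(k, i) with i counting down-moves:
  k=0: S(0,0) = 26.4900
  k=1: S(1,0) = 41.5061; S(1,1) = 16.9064
  k=2: S(2,0) = 65.0342; S(2,1) = 26.4900; S(2,2) = 10.7900
  k=3: S(3,0) = 101.8995; S(3,1) = 41.5061; S(3,2) = 16.9064; S(3,3) = 6.8864
Terminal payoffs V(N, i) = max(K - S_T, 0):
  V(3,0) = 0.000000; V(3,1) = 0.000000; V(3,2) = 12.373567; V(3,3) = 22.393603
Backward induction: V(k, i) = exp(-r*dt) * [p * V(k+1, i) + (1-p) * V(k+1, i+1)]; then take max(V_cont, immediate exercise) for American.
  V(2,0) = exp(-r*dt) * [p*0.000000 + (1-p)*0.000000] = 0.000000; exercise = 0.000000; V(2,0) = max -> 0.000000
  V(2,1) = exp(-r*dt) * [p*0.000000 + (1-p)*12.373567] = 7.290279; exercise = 2.790000; V(2,1) = max -> 7.290279
  V(2,2) = exp(-r*dt) * [p*12.373567 + (1-p)*22.393603] = 18.121445; exercise = 18.489986; V(2,2) = max -> 18.489986
  V(1,0) = exp(-r*dt) * [p*0.000000 + (1-p)*7.290279] = 4.295298; exercise = 0.000000; V(1,0) = max -> 4.295298
  V(1,1) = exp(-r*dt) * [p*7.290279 + (1-p)*18.489986] = 13.797179; exercise = 12.373567; V(1,1) = max -> 13.797179
  V(0,0) = exp(-r*dt) * [p*4.295298 + (1-p)*13.797179] = 9.839568; exercise = 2.790000; V(0,0) = max -> 9.839568

Answer: Price = V(0,0) = 9.8396


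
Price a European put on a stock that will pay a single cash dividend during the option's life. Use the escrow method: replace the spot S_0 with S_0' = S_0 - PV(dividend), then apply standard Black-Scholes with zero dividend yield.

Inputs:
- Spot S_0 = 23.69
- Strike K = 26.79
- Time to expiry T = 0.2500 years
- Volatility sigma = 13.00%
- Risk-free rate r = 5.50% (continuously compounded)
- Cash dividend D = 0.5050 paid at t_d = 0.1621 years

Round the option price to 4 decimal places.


PV(D) = D * exp(-r * t_d) = 0.5050 * 0.99112413 = 0.50051768
S_0' = S_0 - PV(D) = 23.6900 - 0.50051768 = 23.18948232
d1 = (ln(S_0'/K) + (r + sigma^2/2)*T) / (sigma*sqrt(T)) = -1.97642086
d2 = d1 - sigma*sqrt(T) = -2.04142086
exp(-rT) = 0.98634410
N(-d1) = 0.97594643; N(-d2) = 0.97939549
P = K * exp(-rT) * N(-d2) - S_0' * N(-d1) = 26.7900 * 0.98634410 * 0.97939549 - 23.18948232 * 0.97594643 = 3.2480

Answer: Price = 3.2480


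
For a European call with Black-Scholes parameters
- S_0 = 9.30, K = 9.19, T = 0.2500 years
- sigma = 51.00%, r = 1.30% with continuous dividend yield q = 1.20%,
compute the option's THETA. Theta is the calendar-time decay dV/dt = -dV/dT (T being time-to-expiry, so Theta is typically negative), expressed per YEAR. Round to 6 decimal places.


Answer: Theta = -1.850186

Derivation:
d1 = 0.1751410345; d2 = -0.0798589655
phi(d1) = 0.3928703090; exp(-qT) = 0.9970044955; exp(-rT) = 0.9967552755
Theta = -S*exp(-qT)*phi(d1)*sigma/(2*sqrt(T)) - r*K*exp(-rT)*N(d2) + q*S*exp(-qT)*N(d1)
N(d1) = 0.5695155922; N(d2) = 0.4681747132; sqrt(T) = 0.5000000000
Term 1 = -9.3000 * 0.9970044955 * 0.3928703090 * 0.5100 / (2 * 0.5000000000) = -1.8578021008
Term 2 = -0.0130 * 9.1900 * 0.9967552755 * 0.4681747132 = -0.0557513464
Term 3 = 0.0120 * 9.3000 * 0.9970044955 * 0.5695155922 = 0.0633675520
Theta = -1.8578021008 + (-0.0557513464) + (0.0633675520) = -1.850186


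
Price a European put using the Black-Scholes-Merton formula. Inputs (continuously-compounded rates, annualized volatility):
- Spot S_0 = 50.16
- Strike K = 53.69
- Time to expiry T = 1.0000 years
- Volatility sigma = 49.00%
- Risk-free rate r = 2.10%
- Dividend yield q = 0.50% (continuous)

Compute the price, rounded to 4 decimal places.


Answer: Price = 11.3045

Derivation:
d1 = (ln(S/K) + (r - q + 0.5*sigma^2) * T) / (sigma * sqrt(T)) = 0.13885945
d2 = d1 - sigma * sqrt(T) = -0.35114055
exp(-rT) = 0.97921896; exp(-qT) = 0.99501248
P = K * exp(-rT) * N(-d2) - S_0 * exp(-qT) * N(-d1)
N(-d1) = 0.44478061; N(-d2) = 0.63725854
P = 53.6900 * 0.97921896 * 0.63725854 - 50.1600 * 0.99501248 * 0.44478061 = 11.3045


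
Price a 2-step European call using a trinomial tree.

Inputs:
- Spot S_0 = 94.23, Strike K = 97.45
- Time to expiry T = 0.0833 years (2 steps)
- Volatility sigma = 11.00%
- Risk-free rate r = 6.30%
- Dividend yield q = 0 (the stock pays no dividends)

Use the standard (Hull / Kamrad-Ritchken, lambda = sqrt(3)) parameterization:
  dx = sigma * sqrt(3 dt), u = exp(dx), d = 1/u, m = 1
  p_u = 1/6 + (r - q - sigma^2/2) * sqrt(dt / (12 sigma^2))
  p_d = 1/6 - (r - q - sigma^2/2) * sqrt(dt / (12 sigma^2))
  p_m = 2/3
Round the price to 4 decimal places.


dt = T/N = 0.041650; dx = sigma*sqrt(3*dt) = 0.038883
u = exp(dx) = 1.039649; d = 1/u = 0.961863
p_u = 0.197168, p_m = 0.666667, p_d = 0.136165
Discount per step: exp(-r*dt) = 0.997379
Stock lattice S(k, j) with j the centered position index:
  k=0: S(0,+0) = 94.2300
  k=1: S(1,-1) = 90.6364; S(1,+0) = 94.2300; S(1,+1) = 97.9661
  k=2: S(2,-2) = 87.1798; S(2,-1) = 90.6364; S(2,+0) = 94.2300; S(2,+1) = 97.9661; S(2,+2) = 101.8504
Terminal payoffs V(N, j) = max(S_T - K, 0):
  V(2,-2) = 0.000000; V(2,-1) = 0.000000; V(2,+0) = 0.000000; V(2,+1) = 0.516119; V(2,+2) = 4.400372
Backward induction: V(k, j) = exp(-r*dt) * [p_u * V(k+1, j+1) + p_m * V(k+1, j) + p_d * V(k+1, j-1)]
  V(1,-1) = exp(-r*dt) * [p_u*0.000000 + p_m*0.000000 + p_d*0.000000] = 0.000000
  V(1,+0) = exp(-r*dt) * [p_u*0.516119 + p_m*0.000000 + p_d*0.000000] = 0.101495
  V(1,+1) = exp(-r*dt) * [p_u*4.400372 + p_m*0.516119 + p_d*0.000000] = 1.208516
  V(0,+0) = exp(-r*dt) * [p_u*1.208516 + p_m*0.101495 + p_d*0.000000] = 0.305143

Answer: Price = V(0,0) = 0.3051


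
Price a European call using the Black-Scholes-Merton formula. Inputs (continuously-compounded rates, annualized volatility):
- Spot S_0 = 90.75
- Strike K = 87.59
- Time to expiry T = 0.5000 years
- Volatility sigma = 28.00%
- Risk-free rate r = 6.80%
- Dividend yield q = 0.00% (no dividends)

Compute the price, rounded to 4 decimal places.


Answer: Price = 10.3798

Derivation:
d1 = (ln(S/K) + (r - q + 0.5*sigma^2) * T) / (sigma * sqrt(T)) = 0.44972818
d2 = d1 - sigma * sqrt(T) = 0.25173828
exp(-rT) = 0.96657150; exp(-qT) = 1.00000000
C = S_0 * exp(-qT) * N(d1) - K * exp(-rT) * N(d2)
N(d1) = 0.67354678; N(d2) = 0.59937832
C = 90.7500 * 1.00000000 * 0.67354678 - 87.5900 * 0.96657150 * 0.59937832 = 10.3798


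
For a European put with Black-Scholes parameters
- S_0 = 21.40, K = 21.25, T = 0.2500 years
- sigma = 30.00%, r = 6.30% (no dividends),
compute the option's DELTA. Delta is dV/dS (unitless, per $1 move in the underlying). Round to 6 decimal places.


Answer: Delta = -0.410253

Derivation:
d1 = 0.2268935110; d2 = 0.0768935110
phi(d1) = 0.3888044092; exp(-qT) = 1.0000000000; exp(-rT) = 0.9843733826
N(-d1) = 0.4102532740
Delta = -exp(-qT) * N(-d1) = -1.0000000000 * 0.4102532740 = -0.410253


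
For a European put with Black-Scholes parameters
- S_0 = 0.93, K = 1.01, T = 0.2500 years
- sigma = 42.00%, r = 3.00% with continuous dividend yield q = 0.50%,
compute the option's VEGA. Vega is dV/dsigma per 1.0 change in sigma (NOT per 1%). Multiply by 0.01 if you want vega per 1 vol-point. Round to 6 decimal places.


d1 = -0.2581953509; d2 = -0.4681953509
phi(d1) = 0.3858637493; exp(-qT) = 0.9987507809; exp(-rT) = 0.9925280548
Vega = S * exp(-qT) * phi(d1) * sqrt(T) = 0.9300 * 0.9987507809 * 0.3858637493 * 0.5000000000 = 0.179203

Answer: Vega = 0.179203


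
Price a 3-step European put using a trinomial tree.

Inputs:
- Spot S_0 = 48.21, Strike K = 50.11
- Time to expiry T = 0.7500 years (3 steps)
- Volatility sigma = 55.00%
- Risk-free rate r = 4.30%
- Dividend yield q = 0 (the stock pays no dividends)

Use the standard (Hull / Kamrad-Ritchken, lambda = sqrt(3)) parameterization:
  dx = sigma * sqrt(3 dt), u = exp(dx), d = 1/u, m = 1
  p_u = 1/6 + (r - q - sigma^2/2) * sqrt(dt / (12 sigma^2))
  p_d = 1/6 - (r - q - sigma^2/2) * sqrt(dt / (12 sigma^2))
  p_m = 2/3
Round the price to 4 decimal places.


dt = T/N = 0.250000; dx = sigma*sqrt(3*dt) = 0.476314
u = exp(dx) = 1.610128; d = 1/u = 0.621068
p_u = 0.138258, p_m = 0.666667, p_d = 0.195075
Discount per step: exp(-r*dt) = 0.989308
Stock lattice S(k, j) with j the centered position index:
  k=0: S(0,+0) = 48.2100
  k=1: S(1,-1) = 29.9417; S(1,+0) = 48.2100; S(1,+1) = 77.6243
  k=2: S(2,-2) = 18.5959; S(2,-1) = 29.9417; S(2,+0) = 48.2100; S(2,+1) = 77.6243; S(2,+2) = 124.9851
  k=3: S(3,-3) = 11.5493; S(3,-2) = 18.5959; S(3,-1) = 29.9417; S(3,+0) = 48.2100; S(3,+1) = 77.6243; S(3,+2) = 124.9851; S(3,+3) = 201.2420
Terminal payoffs V(N, j) = max(K - S_T, 0):
  V(3,-3) = 38.560703; V(3,-2) = 31.514148; V(3,-1) = 20.168290; V(3,+0) = 1.900000; V(3,+1) = 0.000000; V(3,+2) = 0.000000; V(3,+3) = 0.000000
Backward induction: V(k, j) = exp(-r*dt) * [p_u * V(k+1, j+1) + p_m * V(k+1, j) + p_d * V(k+1, j-1)]
  V(2,-2) = exp(-r*dt) * [p_u*20.168290 + p_m*31.514148 + p_d*38.560703] = 30.985206
  V(2,-1) = exp(-r*dt) * [p_u*1.900000 + p_m*20.168290 + p_d*31.514148] = 19.643531
  V(2,+0) = exp(-r*dt) * [p_u*0.000000 + p_m*1.900000 + p_d*20.168290] = 5.145383
  V(2,+1) = exp(-r*dt) * [p_u*0.000000 + p_m*0.000000 + p_d*1.900000] = 0.366679
  V(2,+2) = exp(-r*dt) * [p_u*0.000000 + p_m*0.000000 + p_d*0.000000] = 0.000000
  V(1,-1) = exp(-r*dt) * [p_u*5.145383 + p_m*19.643531 + p_d*30.985206] = 19.639255
  V(1,+0) = exp(-r*dt) * [p_u*0.366679 + p_m*5.145383 + p_d*19.643531] = 7.234719
  V(1,+1) = exp(-r*dt) * [p_u*0.000000 + p_m*0.366679 + p_d*5.145383] = 1.234842
  V(0,+0) = exp(-r*dt) * [p_u*1.234842 + p_m*7.234719 + p_d*19.639255] = 8.730639

Answer: Price = V(0,0) = 8.7306


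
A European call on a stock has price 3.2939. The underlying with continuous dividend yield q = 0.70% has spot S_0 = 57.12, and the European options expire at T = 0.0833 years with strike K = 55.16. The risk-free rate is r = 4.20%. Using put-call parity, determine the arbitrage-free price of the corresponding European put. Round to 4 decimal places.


Put-call parity: C - P = S_0 * exp(-qT) - K * exp(-rT).
S_0 * exp(-qT) = 57.1200 * 0.99941707 = 57.08670304
K * exp(-rT) = 55.1600 * 0.99650751 = 54.96735442
P = C - S*exp(-qT) + K*exp(-rT)
P = 3.2939 - 57.08670304 + 54.96735442 = 1.1746

Answer: Put price = 1.1746


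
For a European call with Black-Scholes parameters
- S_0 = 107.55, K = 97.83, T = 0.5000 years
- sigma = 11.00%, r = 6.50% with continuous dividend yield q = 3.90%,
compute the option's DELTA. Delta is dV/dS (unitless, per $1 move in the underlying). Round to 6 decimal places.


d1 = 1.4238504924; d2 = 1.3460687465
phi(d1) = 0.1447693279; exp(-qT) = 0.9806888952; exp(-rT) = 0.9680224498
N(d1) = 0.9227551222
Delta = exp(-qT) * N(d1) = 0.9806888952 * 0.9227551222 = 0.904936

Answer: Delta = 0.904936


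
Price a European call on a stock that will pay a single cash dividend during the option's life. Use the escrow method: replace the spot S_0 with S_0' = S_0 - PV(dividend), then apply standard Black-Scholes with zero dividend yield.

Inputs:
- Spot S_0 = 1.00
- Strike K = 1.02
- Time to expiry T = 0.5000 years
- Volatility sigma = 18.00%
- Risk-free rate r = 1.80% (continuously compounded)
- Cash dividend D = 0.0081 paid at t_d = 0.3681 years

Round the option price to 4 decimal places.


PV(D) = D * exp(-r * t_d) = 0.0081 * 0.99339610 = 0.00804651
S_0' = S_0 - PV(D) = 1.0000 - 0.00804651 = 0.99195349
d1 = (ln(S_0'/K) + (r + sigma^2/2)*T) / (sigma*sqrt(T)) = -0.08470891
d2 = d1 - sigma*sqrt(T) = -0.21198813
exp(-rT) = 0.99104038
N(d1) = 0.46624641; N(d2) = 0.41605815
C = S_0' * N(d1) - K * exp(-rT) * N(d2) = 0.99195349 * 0.46624641 - 1.0200 * 0.99104038 * 0.41605815 = 0.0419

Answer: Price = 0.0419


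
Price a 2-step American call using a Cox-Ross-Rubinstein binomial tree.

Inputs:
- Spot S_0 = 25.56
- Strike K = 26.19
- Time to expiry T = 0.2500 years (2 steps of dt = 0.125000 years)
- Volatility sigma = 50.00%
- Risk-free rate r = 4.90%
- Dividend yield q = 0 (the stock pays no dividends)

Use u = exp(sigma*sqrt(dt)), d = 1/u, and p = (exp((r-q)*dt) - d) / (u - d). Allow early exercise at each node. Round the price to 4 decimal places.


dt = T/N = 0.125000
u = exp(sigma*sqrt(dt)) = 1.193365; d = 1/u = 0.837967
p = (exp((r-q)*dt) - d) / (u - d) = 0.473208
Discount per step: exp(-r*dt) = 0.993894
Stock lattice S(k, i) with i counting down-moves:
  k=0: S(0,0) = 25.5600
  k=1: S(1,0) = 30.5024; S(1,1) = 21.4184
  k=2: S(2,0) = 36.4005; S(2,1) = 25.5600; S(2,2) = 17.9479
Terminal payoffs V(N, i) = max(S_T - K, 0):
  V(2,0) = 10.210482; V(2,1) = 0.000000; V(2,2) = 0.000000
Backward induction: V(k, i) = exp(-r*dt) * [p * V(k+1, i) + (1-p) * V(k+1, i+1)]; then take max(V_cont, immediate exercise) for American.
  V(1,0) = exp(-r*dt) * [p*10.210482 + (1-p)*0.000000] = 4.802175; exercise = 4.312399; V(1,0) = max -> 4.802175
  V(1,1) = exp(-r*dt) * [p*0.000000 + (1-p)*0.000000] = 0.000000; exercise = 0.000000; V(1,1) = max -> 0.000000
  V(0,0) = exp(-r*dt) * [p*4.802175 + (1-p)*0.000000] = 2.258550; exercise = 0.000000; V(0,0) = max -> 2.258550

Answer: Price = V(0,0) = 2.2585


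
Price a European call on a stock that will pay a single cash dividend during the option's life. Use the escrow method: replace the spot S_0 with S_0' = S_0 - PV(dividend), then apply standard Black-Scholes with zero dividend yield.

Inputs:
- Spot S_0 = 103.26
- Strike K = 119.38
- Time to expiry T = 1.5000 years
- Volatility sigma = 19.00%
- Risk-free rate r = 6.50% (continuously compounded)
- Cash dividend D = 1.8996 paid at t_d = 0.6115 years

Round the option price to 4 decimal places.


Answer: Price = 6.6644

Derivation:
PV(D) = D * exp(-r * t_d) = 1.8996 * 0.96103207 = 1.82557652
S_0' = S_0 - PV(D) = 103.2600 - 1.82557652 = 101.43442348
d1 = (ln(S_0'/K) + (r + sigma^2/2)*T) / (sigma*sqrt(T)) = -0.16469238
d2 = d1 - sigma*sqrt(T) = -0.39739390
exp(-rT) = 0.90710234
N(d1) = 0.43459306; N(d2) = 0.34553851
C = S_0' * N(d1) - K * exp(-rT) * N(d2) = 101.43442348 * 0.43459306 - 119.3800 * 0.90710234 * 0.34553851 = 6.6644


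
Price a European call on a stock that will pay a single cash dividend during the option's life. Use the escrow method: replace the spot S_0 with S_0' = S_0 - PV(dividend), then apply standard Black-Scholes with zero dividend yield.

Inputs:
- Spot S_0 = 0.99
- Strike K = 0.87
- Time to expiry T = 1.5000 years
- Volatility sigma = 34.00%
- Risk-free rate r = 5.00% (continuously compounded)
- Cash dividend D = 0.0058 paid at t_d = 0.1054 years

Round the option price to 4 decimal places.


Answer: Price = 0.2524

Derivation:
PV(D) = D * exp(-r * t_d) = 0.0058 * 0.99474386 = 0.00576951
S_0' = S_0 - PV(D) = 0.9900 - 0.00576951 = 0.98423049
d1 = (ln(S_0'/K) + (r + sigma^2/2)*T) / (sigma*sqrt(T)) = 0.68457689
d2 = d1 - sigma*sqrt(T) = 0.26816363
exp(-rT) = 0.92774349
N(d1) = 0.75319452; N(d2) = 0.60571332
C = S_0' * N(d1) - K * exp(-rT) * N(d2) = 0.98423049 * 0.75319452 - 0.8700 * 0.92774349 * 0.60571332 = 0.2524


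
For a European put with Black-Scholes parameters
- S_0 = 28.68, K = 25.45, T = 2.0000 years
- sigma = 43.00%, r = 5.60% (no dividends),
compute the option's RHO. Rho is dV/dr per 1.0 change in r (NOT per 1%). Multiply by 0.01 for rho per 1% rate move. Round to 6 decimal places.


Answer: Rho = -21.364056

Derivation:
d1 = 0.6847166112; d2 = 0.0766047794
phi(d1) = 0.3155756170; exp(-qT) = 1.0000000000; exp(-rT) = 0.8940442575
N(-d2) = 0.4694689784
Rho = -K*T*exp(-rT)*N(-d2) = -25.4500 * 2.0000 * 0.8940442575 * 0.4694689784 = -21.364056


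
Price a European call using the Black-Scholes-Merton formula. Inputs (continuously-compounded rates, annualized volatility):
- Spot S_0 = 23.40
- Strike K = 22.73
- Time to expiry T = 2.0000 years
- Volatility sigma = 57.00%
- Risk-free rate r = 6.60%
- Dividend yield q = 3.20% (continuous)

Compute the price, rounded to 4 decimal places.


Answer: Price = 7.6142

Derivation:
d1 = (ln(S/K) + (r - q + 0.5*sigma^2) * T) / (sigma * sqrt(T)) = 0.52344558
d2 = d1 - sigma * sqrt(T) = -0.28265615
exp(-rT) = 0.87634100; exp(-qT) = 0.93800500
C = S_0 * exp(-qT) * N(d1) - K * exp(-rT) * N(d2)
N(d1) = 0.69966789; N(d2) = 0.38872021
C = 23.4000 * 0.93800500 * 0.69966789 - 22.7300 * 0.87634100 * 0.38872021 = 7.6142


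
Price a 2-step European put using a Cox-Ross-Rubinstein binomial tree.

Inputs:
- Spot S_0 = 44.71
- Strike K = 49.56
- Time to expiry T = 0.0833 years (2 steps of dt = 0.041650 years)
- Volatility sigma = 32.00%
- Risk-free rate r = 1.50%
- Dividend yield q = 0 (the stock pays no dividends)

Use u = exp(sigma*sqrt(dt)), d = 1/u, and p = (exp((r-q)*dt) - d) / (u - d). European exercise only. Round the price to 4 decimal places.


Answer: Price = V(0,0) = 5.1189

Derivation:
dt = T/N = 0.041650
u = exp(sigma*sqrt(dt)) = 1.067486; d = 1/u = 0.936780
p = (exp((r-q)*dt) - d) / (u - d) = 0.488460
Discount per step: exp(-r*dt) = 0.999375
Stock lattice S(k, i) with i counting down-moves:
  k=0: S(0,0) = 44.7100
  k=1: S(1,0) = 47.7273; S(1,1) = 41.8834
  k=2: S(2,0) = 50.9483; S(2,1) = 44.7100; S(2,2) = 39.2356
Terminal payoffs V(N, i) = max(K - S_T, 0):
  V(2,0) = 0.000000; V(2,1) = 4.850000; V(2,2) = 10.324425
Backward induction: V(k, i) = exp(-r*dt) * [p * V(k+1, i) + (1-p) * V(k+1, i+1)].
  V(1,0) = exp(-r*dt) * [p*0.000000 + (1-p)*4.850000] = 2.479417
  V(1,1) = exp(-r*dt) * [p*4.850000 + (1-p)*10.324425] = 7.645607
  V(0,0) = exp(-r*dt) * [p*2.479417 + (1-p)*7.645607] = 5.118929


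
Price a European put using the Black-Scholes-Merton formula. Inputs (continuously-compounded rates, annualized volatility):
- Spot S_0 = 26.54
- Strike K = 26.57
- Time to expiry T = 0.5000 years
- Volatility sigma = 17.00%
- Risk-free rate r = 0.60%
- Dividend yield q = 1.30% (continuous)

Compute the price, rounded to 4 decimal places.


d1 = (ln(S/K) + (r - q + 0.5*sigma^2) * T) / (sigma * sqrt(T)) = 0.02158979
d2 = d1 - sigma * sqrt(T) = -0.09861836
exp(-rT) = 0.99700450; exp(-qT) = 0.99352108
P = K * exp(-rT) * N(-d2) - S_0 * exp(-qT) * N(-d1)
N(-d1) = 0.49138759; N(-d2) = 0.53927935
P = 26.5700 * 0.99700450 * 0.53927935 - 26.5400 * 0.99352108 * 0.49138759 = 1.3288

Answer: Price = 1.3288


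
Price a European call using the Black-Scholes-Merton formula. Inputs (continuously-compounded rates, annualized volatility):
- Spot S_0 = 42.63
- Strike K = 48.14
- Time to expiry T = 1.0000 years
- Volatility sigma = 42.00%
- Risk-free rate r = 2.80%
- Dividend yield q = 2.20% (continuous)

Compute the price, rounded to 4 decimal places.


d1 = (ln(S/K) + (r - q + 0.5*sigma^2) * T) / (sigma * sqrt(T)) = -0.06513143
d2 = d1 - sigma * sqrt(T) = -0.48513143
exp(-rT) = 0.97238837; exp(-qT) = 0.97824024
C = S_0 * exp(-qT) * N(d1) - K * exp(-rT) * N(d2)
N(d1) = 0.47403468; N(d2) = 0.31379156
C = 42.6300 * 0.97824024 * 0.47403468 - 48.1400 * 0.97238837 * 0.31379156 = 5.0795

Answer: Price = 5.0795


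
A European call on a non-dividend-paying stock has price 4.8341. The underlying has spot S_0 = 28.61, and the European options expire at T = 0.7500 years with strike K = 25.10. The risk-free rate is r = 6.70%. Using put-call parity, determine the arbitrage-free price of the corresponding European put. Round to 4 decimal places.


Answer: Put price = 0.0940

Derivation:
Put-call parity: C - P = S_0 * exp(-qT) - K * exp(-rT).
S_0 * exp(-qT) = 28.6100 * 1.00000000 = 28.61000000
K * exp(-rT) = 25.1000 * 0.95099165 = 23.86989034
P = C - S*exp(-qT) + K*exp(-rT)
P = 4.8341 - 28.61000000 + 23.86989034 = 0.0940


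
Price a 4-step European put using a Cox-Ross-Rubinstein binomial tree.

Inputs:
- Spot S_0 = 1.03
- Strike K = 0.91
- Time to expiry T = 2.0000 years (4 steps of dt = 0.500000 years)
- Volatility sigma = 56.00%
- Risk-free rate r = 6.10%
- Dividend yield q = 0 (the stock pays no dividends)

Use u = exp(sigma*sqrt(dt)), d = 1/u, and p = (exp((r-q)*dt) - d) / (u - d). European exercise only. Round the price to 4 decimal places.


Answer: Price = V(0,0) = 0.1818

Derivation:
dt = T/N = 0.500000
u = exp(sigma*sqrt(dt)) = 1.485839; d = 1/u = 0.673020
p = (exp((r-q)*dt) - d) / (u - d) = 0.440380
Discount per step: exp(-r*dt) = 0.969960
Stock lattice S(k, i) with i counting down-moves:
  k=0: S(0,0) = 1.0300
  k=1: S(1,0) = 1.5304; S(1,1) = 0.6932
  k=2: S(2,0) = 2.2739; S(2,1) = 1.0300; S(2,2) = 0.4665
  k=3: S(3,0) = 3.3787; S(3,1) = 1.5304; S(3,2) = 0.6932; S(3,3) = 0.3140
  k=4: S(4,0) = 5.0202; S(4,1) = 2.2739; S(4,2) = 1.0300; S(4,3) = 0.4665; S(4,4) = 0.2113
Terminal payoffs V(N, i) = max(K - S_T, 0):
  V(4,0) = 0.000000; V(4,1) = 0.000000; V(4,2) = 0.000000; V(4,3) = 0.443455; V(4,4) = 0.698675
Backward induction: V(k, i) = exp(-r*dt) * [p * V(k+1, i) + (1-p) * V(k+1, i+1)].
  V(3,0) = exp(-r*dt) * [p*0.000000 + (1-p)*0.000000] = 0.000000
  V(3,1) = exp(-r*dt) * [p*0.000000 + (1-p)*0.000000] = 0.000000
  V(3,2) = exp(-r*dt) * [p*0.000000 + (1-p)*0.443455] = 0.240711
  V(3,3) = exp(-r*dt) * [p*0.443455 + (1-p)*0.698675] = 0.568670
  V(2,0) = exp(-r*dt) * [p*0.000000 + (1-p)*0.000000] = 0.000000
  V(2,1) = exp(-r*dt) * [p*0.000000 + (1-p)*0.240711] = 0.130660
  V(2,2) = exp(-r*dt) * [p*0.240711 + (1-p)*0.568670] = 0.411499
  V(1,0) = exp(-r*dt) * [p*0.000000 + (1-p)*0.130660] = 0.070924
  V(1,1) = exp(-r*dt) * [p*0.130660 + (1-p)*0.411499] = 0.279177
  V(0,0) = exp(-r*dt) * [p*0.070924 + (1-p)*0.279177] = 0.181835


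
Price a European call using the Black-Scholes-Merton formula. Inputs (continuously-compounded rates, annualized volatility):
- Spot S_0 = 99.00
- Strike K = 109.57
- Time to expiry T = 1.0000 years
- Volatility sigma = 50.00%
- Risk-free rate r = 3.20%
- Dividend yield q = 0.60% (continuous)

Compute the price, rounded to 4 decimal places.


Answer: Price = 16.5569

Derivation:
d1 = (ln(S/K) + (r - q + 0.5*sigma^2) * T) / (sigma * sqrt(T)) = 0.09911247
d2 = d1 - sigma * sqrt(T) = -0.40088753
exp(-rT) = 0.96850658; exp(-qT) = 0.99401796
C = S_0 * exp(-qT) * N(d1) - K * exp(-rT) * N(d2)
N(d1) = 0.53947551; N(d2) = 0.34425147
C = 99.0000 * 0.99401796 * 0.53947551 - 109.5700 * 0.96850658 * 0.34425147 = 16.5569


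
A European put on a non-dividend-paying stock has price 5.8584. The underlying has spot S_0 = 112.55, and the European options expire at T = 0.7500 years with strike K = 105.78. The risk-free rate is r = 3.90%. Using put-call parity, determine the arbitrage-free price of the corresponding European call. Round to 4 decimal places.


Put-call parity: C - P = S_0 * exp(-qT) - K * exp(-rT).
S_0 * exp(-qT) = 112.5500 * 1.00000000 = 112.55000000
K * exp(-rT) = 105.7800 * 0.97117364 = 102.73074771
C = P + S*exp(-qT) - K*exp(-rT)
C = 5.8584 + 112.55000000 - 102.73074771 = 15.6777

Answer: Call price = 15.6777


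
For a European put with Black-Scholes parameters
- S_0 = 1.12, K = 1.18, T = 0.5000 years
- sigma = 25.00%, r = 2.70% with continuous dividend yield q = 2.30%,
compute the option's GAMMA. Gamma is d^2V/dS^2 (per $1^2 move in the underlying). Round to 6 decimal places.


Answer: Gamma = 1.954217

Derivation:
d1 = -0.1955051434; d2 = -0.3722818387
phi(d1) = 0.3913904344; exp(-qT) = 0.9885658722; exp(-rT) = 0.9865907163
Gamma = exp(-qT) * phi(d1) / (S * sigma * sqrt(T)) = 0.9885658722 * 0.3913904344 / (1.1200 * 0.2500 * 0.7071067812) = 1.954217


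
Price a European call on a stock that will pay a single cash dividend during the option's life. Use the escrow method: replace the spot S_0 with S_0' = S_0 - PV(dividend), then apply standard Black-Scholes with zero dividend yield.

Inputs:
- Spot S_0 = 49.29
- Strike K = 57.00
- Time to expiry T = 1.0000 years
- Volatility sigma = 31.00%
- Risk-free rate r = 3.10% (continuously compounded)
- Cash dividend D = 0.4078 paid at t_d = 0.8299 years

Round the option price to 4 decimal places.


PV(D) = D * exp(-r * t_d) = 0.4078 * 0.97460122 = 0.39744238
S_0' = S_0 - PV(D) = 49.2900 - 0.39744238 = 48.89255762
d1 = (ln(S_0'/K) + (r + sigma^2/2)*T) / (sigma*sqrt(T)) = -0.23992283
d2 = d1 - sigma*sqrt(T) = -0.54992283
exp(-rT) = 0.96947557
N(d1) = 0.40519504; N(d2) = 0.29118615
C = S_0' * N(d1) - K * exp(-rT) * N(d2) = 48.89255762 * 0.40519504 - 57.0000 * 0.96947557 * 0.29118615 = 3.7200

Answer: Price = 3.7200


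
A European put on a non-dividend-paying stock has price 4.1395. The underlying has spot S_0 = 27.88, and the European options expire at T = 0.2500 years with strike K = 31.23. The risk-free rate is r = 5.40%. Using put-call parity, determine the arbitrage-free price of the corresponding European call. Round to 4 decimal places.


Answer: Call price = 1.2083

Derivation:
Put-call parity: C - P = S_0 * exp(-qT) - K * exp(-rT).
S_0 * exp(-qT) = 27.8800 * 1.00000000 = 27.88000000
K * exp(-rT) = 31.2300 * 0.98659072 = 30.81122807
C = P + S*exp(-qT) - K*exp(-rT)
C = 4.1395 + 27.88000000 - 30.81122807 = 1.2083


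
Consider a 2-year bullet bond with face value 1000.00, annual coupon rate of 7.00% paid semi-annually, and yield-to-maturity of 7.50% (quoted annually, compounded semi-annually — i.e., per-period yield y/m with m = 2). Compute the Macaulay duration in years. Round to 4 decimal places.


Coupon per period c = face * coupon_rate / m = 35.000000
Periods per year m = 2; per-period yield y/m = 0.037500
Number of cashflows N = 4
Cashflows (t years, CF_t, discount factor 1/(1+y/m)^(m*t), PV):
  t = 0.5000: CF_t = 35.000000, DF = 0.963855, PV = 33.734940
  t = 1.0000: CF_t = 35.000000, DF = 0.929017, PV = 32.515605
  t = 1.5000: CF_t = 35.000000, DF = 0.895438, PV = 31.340342
  t = 2.0000: CF_t = 1035.000000, DF = 0.863073, PV = 893.280654
Price P = sum_t PV_t = 990.871540
Macaulay numerator sum_t t * PV_t:
  t * PV_t at t = 0.5000: 16.867470
  t * PV_t at t = 1.0000: 32.515605
  t * PV_t at t = 1.5000: 47.010513
  t * PV_t at t = 2.0000: 1786.561307
Macaulay duration D = (sum_t t * PV_t) / P = 1882.954894 / 990.871540 = 1.900302

Answer: Macaulay duration = 1.9003 years


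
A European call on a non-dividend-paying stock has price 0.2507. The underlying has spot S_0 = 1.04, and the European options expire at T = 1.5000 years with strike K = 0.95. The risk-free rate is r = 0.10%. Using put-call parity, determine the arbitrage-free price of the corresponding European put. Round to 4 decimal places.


Answer: Put price = 0.1593

Derivation:
Put-call parity: C - P = S_0 * exp(-qT) - K * exp(-rT).
S_0 * exp(-qT) = 1.0400 * 1.00000000 = 1.04000000
K * exp(-rT) = 0.9500 * 0.99850112 = 0.94857607
P = C - S*exp(-qT) + K*exp(-rT)
P = 0.2507 - 1.04000000 + 0.94857607 = 0.1593


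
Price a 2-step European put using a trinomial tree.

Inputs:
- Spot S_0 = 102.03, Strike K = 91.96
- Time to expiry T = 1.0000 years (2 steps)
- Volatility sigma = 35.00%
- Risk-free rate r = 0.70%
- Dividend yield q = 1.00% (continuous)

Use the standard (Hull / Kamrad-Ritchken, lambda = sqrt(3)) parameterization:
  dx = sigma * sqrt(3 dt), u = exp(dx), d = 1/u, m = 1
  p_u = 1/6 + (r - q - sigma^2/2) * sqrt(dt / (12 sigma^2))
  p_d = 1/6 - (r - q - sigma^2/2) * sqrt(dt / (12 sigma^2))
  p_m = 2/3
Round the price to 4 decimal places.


Answer: Price = V(0,0) = 8.9062

Derivation:
dt = T/N = 0.500000; dx = sigma*sqrt(3*dt) = 0.428661
u = exp(dx) = 1.535200; d = 1/u = 0.651381
p_u = 0.129195, p_m = 0.666667, p_d = 0.204138
Discount per step: exp(-r*dt) = 0.996506
Stock lattice S(k, j) with j the centered position index:
  k=0: S(0,+0) = 102.0300
  k=1: S(1,-1) = 66.4604; S(1,+0) = 102.0300; S(1,+1) = 156.6365
  k=2: S(2,-2) = 43.2910; S(2,-1) = 66.4604; S(2,+0) = 102.0300; S(2,+1) = 156.6365; S(2,+2) = 240.4683
Terminal payoffs V(N, j) = max(K - S_T, 0):
  V(2,-2) = 48.668969; V(2,-1) = 25.499607; V(2,+0) = 0.000000; V(2,+1) = 0.000000; V(2,+2) = 0.000000
Backward induction: V(k, j) = exp(-r*dt) * [p_u * V(k+1, j+1) + p_m * V(k+1, j) + p_d * V(k+1, j-1)]
  V(1,-1) = exp(-r*dt) * [p_u*0.000000 + p_m*25.499607 + p_d*48.668969] = 26.840818
  V(1,+0) = exp(-r*dt) * [p_u*0.000000 + p_m*0.000000 + p_d*25.499607] = 5.187252
  V(1,+1) = exp(-r*dt) * [p_u*0.000000 + p_m*0.000000 + p_d*0.000000] = 0.000000
  V(0,+0) = exp(-r*dt) * [p_u*0.000000 + p_m*5.187252 + p_d*26.840818] = 8.906173


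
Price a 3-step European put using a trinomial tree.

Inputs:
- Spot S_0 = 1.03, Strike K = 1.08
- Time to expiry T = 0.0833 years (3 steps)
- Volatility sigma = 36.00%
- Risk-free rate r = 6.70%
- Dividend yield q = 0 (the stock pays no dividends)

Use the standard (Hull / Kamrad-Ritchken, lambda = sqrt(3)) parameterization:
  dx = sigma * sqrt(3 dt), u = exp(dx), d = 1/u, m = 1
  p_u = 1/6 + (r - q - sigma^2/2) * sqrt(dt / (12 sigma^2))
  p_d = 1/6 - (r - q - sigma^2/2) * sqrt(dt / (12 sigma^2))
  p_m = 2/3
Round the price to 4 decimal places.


dt = T/N = 0.027767; dx = sigma*sqrt(3*dt) = 0.103902
u = exp(dx) = 1.109492; d = 1/u = 0.901313
p_u = 0.166961, p_m = 0.666667, p_d = 0.166373
Discount per step: exp(-r*dt) = 0.998141
Stock lattice S(k, j) with j the centered position index:
  k=0: S(0,+0) = 1.0300
  k=1: S(1,-1) = 0.9284; S(1,+0) = 1.0300; S(1,+1) = 1.1428
  k=2: S(2,-2) = 0.8367; S(2,-1) = 0.9284; S(2,+0) = 1.0300; S(2,+1) = 1.1428; S(2,+2) = 1.2679
  k=3: S(3,-3) = 0.7542; S(3,-2) = 0.8367; S(3,-1) = 0.9284; S(3,+0) = 1.0300; S(3,+1) = 1.1428; S(3,+2) = 1.2679; S(3,+3) = 1.4067
Terminal payoffs V(N, j) = max(K - S_T, 0):
  V(3,-3) = 0.325838; V(3,-2) = 0.243263; V(3,-1) = 0.151647; V(3,+0) = 0.050000; V(3,+1) = 0.000000; V(3,+2) = 0.000000; V(3,+3) = 0.000000
Backward induction: V(k, j) = exp(-r*dt) * [p_u * V(k+1, j+1) + p_m * V(k+1, j) + p_d * V(k+1, j-1)]
  V(2,-2) = exp(-r*dt) * [p_u*0.151647 + p_m*0.243263 + p_d*0.325838] = 0.241256
  V(2,-1) = exp(-r*dt) * [p_u*0.050000 + p_m*0.151647 + p_d*0.243263] = 0.149640
  V(2,+0) = exp(-r*dt) * [p_u*0.000000 + p_m*0.050000 + p_d*0.151647] = 0.058454
  V(2,+1) = exp(-r*dt) * [p_u*0.000000 + p_m*0.000000 + p_d*0.050000] = 0.008303
  V(2,+2) = exp(-r*dt) * [p_u*0.000000 + p_m*0.000000 + p_d*0.000000] = 0.000000
  V(1,-1) = exp(-r*dt) * [p_u*0.058454 + p_m*0.149640 + p_d*0.241256] = 0.149380
  V(1,+0) = exp(-r*dt) * [p_u*0.008303 + p_m*0.058454 + p_d*0.149640] = 0.065131
  V(1,+1) = exp(-r*dt) * [p_u*0.000000 + p_m*0.008303 + p_d*0.058454] = 0.015232
  V(0,+0) = exp(-r*dt) * [p_u*0.015232 + p_m*0.065131 + p_d*0.149380] = 0.070685

Answer: Price = V(0,0) = 0.0707


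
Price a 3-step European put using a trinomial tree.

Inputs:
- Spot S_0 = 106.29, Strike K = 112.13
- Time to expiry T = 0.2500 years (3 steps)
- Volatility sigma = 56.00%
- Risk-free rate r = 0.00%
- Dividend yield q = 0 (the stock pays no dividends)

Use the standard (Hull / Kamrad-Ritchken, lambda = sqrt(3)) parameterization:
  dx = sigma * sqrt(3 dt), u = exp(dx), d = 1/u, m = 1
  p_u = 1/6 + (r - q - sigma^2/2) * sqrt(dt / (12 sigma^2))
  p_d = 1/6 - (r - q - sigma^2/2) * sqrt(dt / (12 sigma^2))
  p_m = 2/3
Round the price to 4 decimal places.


dt = T/N = 0.083333; dx = sigma*sqrt(3*dt) = 0.280000
u = exp(dx) = 1.323130; d = 1/u = 0.755784
p_u = 0.143333, p_m = 0.666667, p_d = 0.190000
Discount per step: exp(-r*dt) = 1.000000
Stock lattice S(k, j) with j the centered position index:
  k=0: S(0,+0) = 106.2900
  k=1: S(1,-1) = 80.3323; S(1,+0) = 106.2900; S(1,+1) = 140.6355
  k=2: S(2,-2) = 60.7138; S(2,-1) = 80.3323; S(2,+0) = 106.2900; S(2,+1) = 140.6355; S(2,+2) = 186.0790
  k=3: S(3,-3) = 45.8865; S(3,-2) = 60.7138; S(3,-1) = 80.3323; S(3,+0) = 106.2900; S(3,+1) = 140.6355; S(3,+2) = 186.0790; S(3,+3) = 246.2066
Terminal payoffs V(N, j) = max(K - S_T, 0):
  V(3,-3) = 66.243488; V(3,-2) = 51.416189; V(3,-1) = 31.797746; V(3,+0) = 5.840000; V(3,+1) = 0.000000; V(3,+2) = 0.000000; V(3,+3) = 0.000000
Backward induction: V(k, j) = exp(-r*dt) * [p_u * V(k+1, j+1) + p_m * V(k+1, j) + p_d * V(k+1, j-1)]
  V(2,-2) = exp(-r*dt) * [p_u*31.797746 + p_m*51.416189 + p_d*66.243488] = 51.421399
  V(2,-1) = exp(-r*dt) * [p_u*5.840000 + p_m*31.797746 + p_d*51.416189] = 31.804640
  V(2,+0) = exp(-r*dt) * [p_u*0.000000 + p_m*5.840000 + p_d*31.797746] = 9.934905
  V(2,+1) = exp(-r*dt) * [p_u*0.000000 + p_m*0.000000 + p_d*5.840000] = 1.109600
  V(2,+2) = exp(-r*dt) * [p_u*0.000000 + p_m*0.000000 + p_d*0.000000] = 0.000000
  V(1,-1) = exp(-r*dt) * [p_u*9.934905 + p_m*31.804640 + p_d*51.421399] = 32.397162
  V(1,+0) = exp(-r*dt) * [p_u*1.109600 + p_m*9.934905 + p_d*31.804640] = 12.825194
  V(1,+1) = exp(-r*dt) * [p_u*0.000000 + p_m*1.109600 + p_d*9.934905] = 2.627365
  V(0,+0) = exp(-r*dt) * [p_u*2.627365 + p_m*12.825194 + p_d*32.397162] = 15.082179

Answer: Price = V(0,0) = 15.0822


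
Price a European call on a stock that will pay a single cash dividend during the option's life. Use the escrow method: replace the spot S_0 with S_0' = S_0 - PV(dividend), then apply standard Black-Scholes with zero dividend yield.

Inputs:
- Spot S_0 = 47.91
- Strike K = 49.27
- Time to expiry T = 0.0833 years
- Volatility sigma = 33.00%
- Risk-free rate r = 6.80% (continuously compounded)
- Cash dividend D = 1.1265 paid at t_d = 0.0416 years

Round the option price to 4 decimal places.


Answer: Price = 0.9248

Derivation:
PV(D) = D * exp(-r * t_d) = 1.1265 * 0.99717520 = 1.12331786
S_0' = S_0 - PV(D) = 47.9100 - 1.12331786 = 46.78668214
d1 = (ln(S_0'/K) + (r + sigma^2/2)*T) / (sigma*sqrt(T)) = -0.43589950
d2 = d1 - sigma*sqrt(T) = -0.53114324
exp(-rT) = 0.99435161
N(d1) = 0.33145482; N(d2) = 0.29765976
C = S_0' * N(d1) - K * exp(-rT) * N(d2) = 46.78668214 * 0.33145482 - 49.2700 * 0.99435161 * 0.29765976 = 0.9248


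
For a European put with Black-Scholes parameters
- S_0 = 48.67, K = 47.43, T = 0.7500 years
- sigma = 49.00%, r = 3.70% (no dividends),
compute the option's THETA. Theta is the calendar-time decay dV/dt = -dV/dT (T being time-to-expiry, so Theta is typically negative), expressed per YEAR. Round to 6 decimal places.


Answer: Theta = -4.275404

Derivation:
d1 = 0.3383870758; d2 = -0.0859653720
phi(d1) = 0.3767432192; exp(-qT) = 1.0000000000; exp(-rT) = 0.9726314943
Theta = -S*exp(-qT)*phi(d1)*sigma/(2*sqrt(T)) + r*K*exp(-rT)*N(-d2) - q*S*exp(-qT)*N(-d1)
N(-d1) = 0.3675357561; N(-d2) = 0.5342530278; sqrt(T) = 0.8660254038
Term 1 = -48.6700 * 1.0000000000 * 0.3767432192 * 0.4900 / (2 * 0.8660254038) = -5.1873104848
Term 2 = 0.0370 * 47.4300 * 0.9726314943 * 0.5342530278 = 0.9119062011
Term 3 = 0 (no dividend yield, q = 0)
Theta = -5.1873104848 + (0.9119062011) + (0.0000000000) = -4.275404
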